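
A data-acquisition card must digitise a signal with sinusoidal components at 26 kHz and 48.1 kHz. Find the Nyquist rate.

96.2 kHz

Highest-frequency component: 48.1 kHz.
Nyquist rate = 2 × 48.1 kHz = 96.2 kHz.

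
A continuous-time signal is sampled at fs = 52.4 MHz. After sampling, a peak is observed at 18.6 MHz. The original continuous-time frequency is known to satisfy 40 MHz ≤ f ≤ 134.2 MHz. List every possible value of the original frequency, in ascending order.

71 MHz, 86.2 MHz, 123.4 MHz

Frequencies that alias to 18.6 MHz are k·fs ± 18.6 MHz for integer k ≥ 0.
k=0: 18.6 MHz.
k=1: 33.8 MHz, 71 MHz.
k=2: 86.2 MHz, 123.4 MHz.
k=3: 138.6 MHz, 175.8 MHz.
Within [40 MHz, 134.2 MHz]: 71 MHz, 86.2 MHz, 123.4 MHz.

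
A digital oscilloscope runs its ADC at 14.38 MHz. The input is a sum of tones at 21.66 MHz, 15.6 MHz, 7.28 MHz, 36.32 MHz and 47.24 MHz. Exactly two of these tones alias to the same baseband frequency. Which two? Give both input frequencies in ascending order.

7.28 MHz, 21.66 MHz

fs/2 = 7.19 MHz.
21.66 MHz mod fs = 7.28 MHz.
7.28 MHz > fs/2 = 7.19 MHz, folds to fs − 7.28 MHz = 7.1 MHz.
15.6 MHz mod fs = 1.22 MHz.
1.22 MHz ≤ fs/2 = 7.19 MHz, appears at 1.22 MHz.
7.28 MHz > fs/2 = 7.19 MHz, folds to fs − 7.28 MHz = 7.1 MHz.
36.32 MHz mod fs = 7.56 MHz.
7.56 MHz > fs/2 = 7.19 MHz, folds to fs − 7.56 MHz = 6.82 MHz.
47.24 MHz mod fs = 4.1 MHz.
4.1 MHz ≤ fs/2 = 7.19 MHz, appears at 4.1 MHz.
7.28 MHz and 21.66 MHz both map to 7.1 MHz.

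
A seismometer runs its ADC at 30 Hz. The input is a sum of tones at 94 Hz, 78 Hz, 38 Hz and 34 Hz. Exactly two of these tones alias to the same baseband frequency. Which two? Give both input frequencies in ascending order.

fs/2 = 15 Hz.
94 Hz mod fs = 4 Hz.
4 Hz ≤ fs/2 = 15 Hz, appears at 4 Hz.
78 Hz mod fs = 18 Hz.
18 Hz > fs/2 = 15 Hz, folds to fs − 18 Hz = 12 Hz.
38 Hz mod fs = 8 Hz.
8 Hz ≤ fs/2 = 15 Hz, appears at 8 Hz.
34 Hz mod fs = 4 Hz.
4 Hz ≤ fs/2 = 15 Hz, appears at 4 Hz.
34 Hz and 94 Hz both map to 4 Hz.

34 Hz, 94 Hz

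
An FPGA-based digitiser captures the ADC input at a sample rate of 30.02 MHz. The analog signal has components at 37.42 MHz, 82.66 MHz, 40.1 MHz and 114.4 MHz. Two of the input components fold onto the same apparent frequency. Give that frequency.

7.4 MHz

fs/2 = 15.01 MHz.
37.42 MHz mod fs = 7.4 MHz.
7.4 MHz ≤ fs/2 = 15.01 MHz, appears at 7.4 MHz.
82.66 MHz mod fs = 22.62 MHz.
22.62 MHz > fs/2 = 15.01 MHz, folds to fs − 22.62 MHz = 7.4 MHz.
40.1 MHz mod fs = 10.08 MHz.
10.08 MHz ≤ fs/2 = 15.01 MHz, appears at 10.08 MHz.
114.4 MHz mod fs = 24.34 MHz.
24.34 MHz > fs/2 = 15.01 MHz, folds to fs − 24.34 MHz = 5.68 MHz.
37.42 MHz and 82.66 MHz both map to 7.4 MHz.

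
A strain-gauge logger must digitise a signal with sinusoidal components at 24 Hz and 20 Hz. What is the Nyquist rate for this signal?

Highest-frequency component: 24 Hz.
Nyquist rate = 2 × 24 Hz = 48 Hz.

48 Hz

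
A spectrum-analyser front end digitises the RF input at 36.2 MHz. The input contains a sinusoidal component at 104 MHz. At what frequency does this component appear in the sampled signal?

104 MHz mod fs = 31.6 MHz.
31.6 MHz > fs/2 = 18.1 MHz, folds to fs − 31.6 MHz = 4.6 MHz.

4.6 MHz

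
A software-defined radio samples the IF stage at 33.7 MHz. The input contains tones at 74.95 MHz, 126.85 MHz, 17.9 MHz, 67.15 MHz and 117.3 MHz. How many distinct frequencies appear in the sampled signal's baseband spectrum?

fs/2 = 16.85 MHz.
74.95 MHz mod fs = 7.55 MHz.
7.55 MHz ≤ fs/2 = 16.85 MHz, appears at 7.55 MHz.
126.85 MHz mod fs = 25.75 MHz.
25.75 MHz > fs/2 = 16.85 MHz, folds to fs − 25.75 MHz = 7.95 MHz.
17.9 MHz > fs/2 = 16.85 MHz, folds to fs − 17.9 MHz = 15.8 MHz.
67.15 MHz mod fs = 33.45 MHz.
33.45 MHz > fs/2 = 16.85 MHz, folds to fs − 33.45 MHz = 0.25 MHz.
117.3 MHz mod fs = 16.2 MHz.
16.2 MHz ≤ fs/2 = 16.85 MHz, appears at 16.2 MHz.
Distinct values: {0.25 MHz, 7.55 MHz, 7.95 MHz, 15.8 MHz, 16.2 MHz} → 5.

5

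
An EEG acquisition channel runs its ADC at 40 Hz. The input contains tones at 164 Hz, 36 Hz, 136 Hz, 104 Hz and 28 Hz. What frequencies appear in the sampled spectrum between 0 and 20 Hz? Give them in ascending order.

fs/2 = 20 Hz.
164 Hz mod fs = 4 Hz.
4 Hz ≤ fs/2 = 20 Hz, appears at 4 Hz.
36 Hz > fs/2 = 20 Hz, folds to fs − 36 Hz = 4 Hz.
136 Hz mod fs = 16 Hz.
16 Hz ≤ fs/2 = 20 Hz, appears at 16 Hz.
104 Hz mod fs = 24 Hz.
24 Hz > fs/2 = 20 Hz, folds to fs − 24 Hz = 16 Hz.
28 Hz > fs/2 = 20 Hz, folds to fs − 28 Hz = 12 Hz.
Distinct values: {4 Hz, 12 Hz, 16 Hz}.

4 Hz, 12 Hz, 16 Hz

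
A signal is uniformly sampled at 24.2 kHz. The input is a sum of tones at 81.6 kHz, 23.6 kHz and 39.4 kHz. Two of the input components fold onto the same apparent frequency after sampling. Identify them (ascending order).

39.4 kHz, 81.6 kHz

fs/2 = 12.1 kHz.
81.6 kHz mod fs = 9 kHz.
9 kHz ≤ fs/2 = 12.1 kHz, appears at 9 kHz.
23.6 kHz > fs/2 = 12.1 kHz, folds to fs − 23.6 kHz = 0.6 kHz.
39.4 kHz mod fs = 15.2 kHz.
15.2 kHz > fs/2 = 12.1 kHz, folds to fs − 15.2 kHz = 9 kHz.
39.4 kHz and 81.6 kHz both map to 9 kHz.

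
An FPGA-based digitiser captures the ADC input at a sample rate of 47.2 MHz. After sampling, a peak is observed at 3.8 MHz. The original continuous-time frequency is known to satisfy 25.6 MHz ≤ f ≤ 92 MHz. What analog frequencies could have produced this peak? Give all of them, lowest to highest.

Frequencies that alias to 3.8 MHz are k·fs ± 3.8 MHz for integer k ≥ 0.
k=0: 3.8 MHz.
k=1: 43.4 MHz, 51 MHz.
k=2: 90.6 MHz, 98.2 MHz.
k=3: 137.8 MHz, 145.4 MHz.
Within [25.6 MHz, 92 MHz]: 43.4 MHz, 51 MHz, 90.6 MHz.

43.4 MHz, 51 MHz, 90.6 MHz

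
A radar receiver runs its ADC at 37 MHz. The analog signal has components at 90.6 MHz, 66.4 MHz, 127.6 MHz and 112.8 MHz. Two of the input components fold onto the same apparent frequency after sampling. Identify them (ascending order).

fs/2 = 18.5 MHz.
90.6 MHz mod fs = 16.6 MHz.
16.6 MHz ≤ fs/2 = 18.5 MHz, appears at 16.6 MHz.
66.4 MHz mod fs = 29.4 MHz.
29.4 MHz > fs/2 = 18.5 MHz, folds to fs − 29.4 MHz = 7.6 MHz.
127.6 MHz mod fs = 16.6 MHz.
16.6 MHz ≤ fs/2 = 18.5 MHz, appears at 16.6 MHz.
112.8 MHz mod fs = 1.8 MHz.
1.8 MHz ≤ fs/2 = 18.5 MHz, appears at 1.8 MHz.
90.6 MHz and 127.6 MHz both map to 16.6 MHz.

90.6 MHz, 127.6 MHz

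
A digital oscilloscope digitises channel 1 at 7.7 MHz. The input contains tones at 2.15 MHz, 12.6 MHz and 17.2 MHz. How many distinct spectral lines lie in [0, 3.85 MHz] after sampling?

fs/2 = 3.85 MHz.
2.15 MHz ≤ fs/2 = 3.85 MHz, passes unchanged.
12.6 MHz mod fs = 4.9 MHz.
4.9 MHz > fs/2 = 3.85 MHz, folds to fs − 4.9 MHz = 2.8 MHz.
17.2 MHz mod fs = 1.8 MHz.
1.8 MHz ≤ fs/2 = 3.85 MHz, appears at 1.8 MHz.
Distinct values: {1.8 MHz, 2.15 MHz, 2.8 MHz} → 3.

3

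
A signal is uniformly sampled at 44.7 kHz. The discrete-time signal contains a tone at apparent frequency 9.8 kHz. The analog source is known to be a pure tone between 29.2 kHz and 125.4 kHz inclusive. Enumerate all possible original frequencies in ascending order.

34.9 kHz, 54.5 kHz, 79.6 kHz, 99.2 kHz, 124.3 kHz

Frequencies that alias to 9.8 kHz are k·fs ± 9.8 kHz for integer k ≥ 0.
k=0: 9.8 kHz.
k=1: 34.9 kHz, 54.5 kHz.
k=2: 79.6 kHz, 99.2 kHz.
k=3: 124.3 kHz, 143.9 kHz.
k=4: 169 kHz, 188.6 kHz.
Within [29.2 kHz, 125.4 kHz]: 34.9 kHz, 54.5 kHz, 79.6 kHz, 99.2 kHz, 124.3 kHz.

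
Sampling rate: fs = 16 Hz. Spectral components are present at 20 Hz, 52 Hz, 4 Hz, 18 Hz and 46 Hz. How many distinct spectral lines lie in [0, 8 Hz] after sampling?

2

fs/2 = 8 Hz.
20 Hz mod fs = 4 Hz.
4 Hz ≤ fs/2 = 8 Hz, appears at 4 Hz.
52 Hz mod fs = 4 Hz.
4 Hz ≤ fs/2 = 8 Hz, appears at 4 Hz.
4 Hz ≤ fs/2 = 8 Hz, passes unchanged.
18 Hz mod fs = 2 Hz.
2 Hz ≤ fs/2 = 8 Hz, appears at 2 Hz.
46 Hz mod fs = 14 Hz.
14 Hz > fs/2 = 8 Hz, folds to fs − 14 Hz = 2 Hz.
Distinct values: {2 Hz, 4 Hz} → 2.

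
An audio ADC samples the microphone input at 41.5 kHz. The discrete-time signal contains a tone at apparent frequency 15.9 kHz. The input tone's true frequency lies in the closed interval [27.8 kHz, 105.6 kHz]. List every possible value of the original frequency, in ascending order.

57.4 kHz, 67.1 kHz, 98.9 kHz

Frequencies that alias to 15.9 kHz are k·fs ± 15.9 kHz for integer k ≥ 0.
k=0: 15.9 kHz.
k=1: 25.6 kHz, 57.4 kHz.
k=2: 67.1 kHz, 98.9 kHz.
k=3: 108.6 kHz, 140.4 kHz.
Within [27.8 kHz, 105.6 kHz]: 57.4 kHz, 67.1 kHz, 98.9 kHz.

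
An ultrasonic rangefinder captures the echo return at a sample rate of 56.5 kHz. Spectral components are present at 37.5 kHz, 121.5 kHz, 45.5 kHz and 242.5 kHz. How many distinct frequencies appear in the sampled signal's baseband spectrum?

fs/2 = 28.25 kHz.
37.5 kHz > fs/2 = 28.25 kHz, folds to fs − 37.5 kHz = 19 kHz.
121.5 kHz mod fs = 8.5 kHz.
8.5 kHz ≤ fs/2 = 28.25 kHz, appears at 8.5 kHz.
45.5 kHz > fs/2 = 28.25 kHz, folds to fs − 45.5 kHz = 11 kHz.
242.5 kHz mod fs = 16.5 kHz.
16.5 kHz ≤ fs/2 = 28.25 kHz, appears at 16.5 kHz.
Distinct values: {8.5 kHz, 11 kHz, 16.5 kHz, 19 kHz} → 4.

4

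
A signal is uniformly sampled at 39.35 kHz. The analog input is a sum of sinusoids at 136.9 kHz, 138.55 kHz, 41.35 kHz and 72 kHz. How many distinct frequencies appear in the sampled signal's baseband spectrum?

fs/2 = 19.675 kHz.
136.9 kHz mod fs = 18.85 kHz.
18.85 kHz ≤ fs/2 = 19.675 kHz, appears at 18.85 kHz.
138.55 kHz mod fs = 20.5 kHz.
20.5 kHz > fs/2 = 19.675 kHz, folds to fs − 20.5 kHz = 18.85 kHz.
41.35 kHz mod fs = 2 kHz.
2 kHz ≤ fs/2 = 19.675 kHz, appears at 2 kHz.
72 kHz mod fs = 32.65 kHz.
32.65 kHz > fs/2 = 19.675 kHz, folds to fs − 32.65 kHz = 6.7 kHz.
Distinct values: {2 kHz, 6.7 kHz, 18.85 kHz} → 3.

3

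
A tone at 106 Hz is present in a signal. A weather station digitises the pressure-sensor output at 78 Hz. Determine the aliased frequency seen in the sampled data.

106 Hz mod fs = 28 Hz.
28 Hz ≤ fs/2 = 39 Hz, appears at 28 Hz.

28 Hz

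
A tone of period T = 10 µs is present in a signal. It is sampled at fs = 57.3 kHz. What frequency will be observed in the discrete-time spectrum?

T = 10 µs → f = 1/T = 100 kHz.
100 kHz mod fs = 42.7 kHz.
42.7 kHz > fs/2 = 28.65 kHz, folds to fs − 42.7 kHz = 14.6 kHz.

14.6 kHz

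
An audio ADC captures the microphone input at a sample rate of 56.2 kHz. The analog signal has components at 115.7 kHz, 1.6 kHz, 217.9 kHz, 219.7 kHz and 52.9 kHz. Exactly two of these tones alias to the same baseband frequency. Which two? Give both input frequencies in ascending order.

52.9 kHz, 115.7 kHz

fs/2 = 28.1 kHz.
115.7 kHz mod fs = 3.3 kHz.
3.3 kHz ≤ fs/2 = 28.1 kHz, appears at 3.3 kHz.
1.6 kHz ≤ fs/2 = 28.1 kHz, passes unchanged.
217.9 kHz mod fs = 49.3 kHz.
49.3 kHz > fs/2 = 28.1 kHz, folds to fs − 49.3 kHz = 6.9 kHz.
219.7 kHz mod fs = 51.1 kHz.
51.1 kHz > fs/2 = 28.1 kHz, folds to fs − 51.1 kHz = 5.1 kHz.
52.9 kHz > fs/2 = 28.1 kHz, folds to fs − 52.9 kHz = 3.3 kHz.
52.9 kHz and 115.7 kHz both map to 3.3 kHz.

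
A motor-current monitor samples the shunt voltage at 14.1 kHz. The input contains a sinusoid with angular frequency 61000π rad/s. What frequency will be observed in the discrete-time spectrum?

2.3 kHz

ω = 61000π rad/s → f = ω/(2π) = 30500 Hz = 30.5 kHz.
30.5 kHz mod fs = 2.3 kHz.
2.3 kHz ≤ fs/2 = 7.05 kHz, appears at 2.3 kHz.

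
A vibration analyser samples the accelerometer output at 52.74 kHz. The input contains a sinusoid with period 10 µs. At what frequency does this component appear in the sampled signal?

T = 10 µs → f = 1/T = 100 kHz.
100 kHz mod fs = 47.26 kHz.
47.26 kHz > fs/2 = 26.37 kHz, folds to fs − 47.26 kHz = 5.48 kHz.

5.48 kHz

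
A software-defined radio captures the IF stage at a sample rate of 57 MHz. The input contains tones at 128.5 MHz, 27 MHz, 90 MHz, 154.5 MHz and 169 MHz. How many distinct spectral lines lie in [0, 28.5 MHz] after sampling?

fs/2 = 28.5 MHz.
128.5 MHz mod fs = 14.5 MHz.
14.5 MHz ≤ fs/2 = 28.5 MHz, appears at 14.5 MHz.
27 MHz ≤ fs/2 = 28.5 MHz, passes unchanged.
90 MHz mod fs = 33 MHz.
33 MHz > fs/2 = 28.5 MHz, folds to fs − 33 MHz = 24 MHz.
154.5 MHz mod fs = 40.5 MHz.
40.5 MHz > fs/2 = 28.5 MHz, folds to fs − 40.5 MHz = 16.5 MHz.
169 MHz mod fs = 55 MHz.
55 MHz > fs/2 = 28.5 MHz, folds to fs − 55 MHz = 2 MHz.
Distinct values: {2 MHz, 14.5 MHz, 16.5 MHz, 24 MHz, 27 MHz} → 5.

5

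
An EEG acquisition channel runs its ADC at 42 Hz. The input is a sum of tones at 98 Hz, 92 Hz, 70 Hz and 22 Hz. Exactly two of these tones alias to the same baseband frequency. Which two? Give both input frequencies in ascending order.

70 Hz, 98 Hz

fs/2 = 21 Hz.
98 Hz mod fs = 14 Hz.
14 Hz ≤ fs/2 = 21 Hz, appears at 14 Hz.
92 Hz mod fs = 8 Hz.
8 Hz ≤ fs/2 = 21 Hz, appears at 8 Hz.
70 Hz mod fs = 28 Hz.
28 Hz > fs/2 = 21 Hz, folds to fs − 28 Hz = 14 Hz.
22 Hz > fs/2 = 21 Hz, folds to fs − 22 Hz = 20 Hz.
70 Hz and 98 Hz both map to 14 Hz.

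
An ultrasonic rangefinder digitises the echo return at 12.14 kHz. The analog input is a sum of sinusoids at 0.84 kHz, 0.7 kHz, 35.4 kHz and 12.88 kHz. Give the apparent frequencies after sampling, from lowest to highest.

fs/2 = 6.07 kHz.
0.84 kHz ≤ fs/2 = 6.07 kHz, passes unchanged.
0.7 kHz ≤ fs/2 = 6.07 kHz, passes unchanged.
35.4 kHz mod fs = 11.12 kHz.
11.12 kHz > fs/2 = 6.07 kHz, folds to fs − 11.12 kHz = 1.02 kHz.
12.88 kHz mod fs = 0.74 kHz.
0.74 kHz ≤ fs/2 = 6.07 kHz, appears at 0.74 kHz.
Distinct values: {0.7 kHz, 0.74 kHz, 0.84 kHz, 1.02 kHz}.

0.7 kHz, 0.74 kHz, 0.84 kHz, 1.02 kHz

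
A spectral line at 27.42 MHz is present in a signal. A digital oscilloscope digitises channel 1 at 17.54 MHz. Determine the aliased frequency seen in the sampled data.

27.42 MHz mod fs = 9.88 MHz.
9.88 MHz > fs/2 = 8.77 MHz, folds to fs − 9.88 MHz = 7.66 MHz.

7.66 MHz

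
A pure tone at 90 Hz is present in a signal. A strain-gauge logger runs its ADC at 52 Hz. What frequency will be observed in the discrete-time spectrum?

14 Hz

90 Hz mod fs = 38 Hz.
38 Hz > fs/2 = 26 Hz, folds to fs − 38 Hz = 14 Hz.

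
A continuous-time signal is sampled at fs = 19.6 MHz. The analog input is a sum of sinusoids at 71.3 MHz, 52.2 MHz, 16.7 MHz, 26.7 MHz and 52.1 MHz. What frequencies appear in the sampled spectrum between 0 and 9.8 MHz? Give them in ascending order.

fs/2 = 9.8 MHz.
71.3 MHz mod fs = 12.5 MHz.
12.5 MHz > fs/2 = 9.8 MHz, folds to fs − 12.5 MHz = 7.1 MHz.
52.2 MHz mod fs = 13 MHz.
13 MHz > fs/2 = 9.8 MHz, folds to fs − 13 MHz = 6.6 MHz.
16.7 MHz > fs/2 = 9.8 MHz, folds to fs − 16.7 MHz = 2.9 MHz.
26.7 MHz mod fs = 7.1 MHz.
7.1 MHz ≤ fs/2 = 9.8 MHz, appears at 7.1 MHz.
52.1 MHz mod fs = 12.9 MHz.
12.9 MHz > fs/2 = 9.8 MHz, folds to fs − 12.9 MHz = 6.7 MHz.
Distinct values: {2.9 MHz, 6.6 MHz, 6.7 MHz, 7.1 MHz}.

2.9 MHz, 6.6 MHz, 6.7 MHz, 7.1 MHz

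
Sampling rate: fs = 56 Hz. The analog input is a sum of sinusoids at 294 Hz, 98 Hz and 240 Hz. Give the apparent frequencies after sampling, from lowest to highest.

fs/2 = 28 Hz.
294 Hz mod fs = 14 Hz.
14 Hz ≤ fs/2 = 28 Hz, appears at 14 Hz.
98 Hz mod fs = 42 Hz.
42 Hz > fs/2 = 28 Hz, folds to fs − 42 Hz = 14 Hz.
240 Hz mod fs = 16 Hz.
16 Hz ≤ fs/2 = 28 Hz, appears at 16 Hz.
Distinct values: {14 Hz, 16 Hz}.

14 Hz, 16 Hz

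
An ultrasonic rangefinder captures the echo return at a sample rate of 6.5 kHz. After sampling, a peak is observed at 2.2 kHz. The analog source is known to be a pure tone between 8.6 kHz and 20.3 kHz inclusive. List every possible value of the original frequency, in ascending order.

Frequencies that alias to 2.2 kHz are k·fs ± 2.2 kHz for integer k ≥ 0.
k=0: 2.2 kHz.
k=1: 4.3 kHz, 8.7 kHz.
k=2: 10.8 kHz, 15.2 kHz.
k=3: 17.3 kHz, 21.7 kHz.
k=4: 23.8 kHz, 28.2 kHz.
Within [8.6 kHz, 20.3 kHz]: 8.7 kHz, 10.8 kHz, 15.2 kHz, 17.3 kHz.

8.7 kHz, 10.8 kHz, 15.2 kHz, 17.3 kHz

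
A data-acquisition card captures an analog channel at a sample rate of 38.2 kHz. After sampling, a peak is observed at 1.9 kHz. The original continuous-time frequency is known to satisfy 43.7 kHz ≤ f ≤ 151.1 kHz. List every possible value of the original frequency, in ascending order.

Frequencies that alias to 1.9 kHz are k·fs ± 1.9 kHz for integer k ≥ 0.
k=0: 1.9 kHz.
k=1: 36.3 kHz, 40.1 kHz.
k=2: 74.5 kHz, 78.3 kHz.
k=3: 112.7 kHz, 116.5 kHz.
k=4: 150.9 kHz, 154.7 kHz.
k=5: 189.1 kHz, 192.9 kHz.
Within [43.7 kHz, 151.1 kHz]: 74.5 kHz, 78.3 kHz, 112.7 kHz, 116.5 kHz, 150.9 kHz.

74.5 kHz, 78.3 kHz, 112.7 kHz, 116.5 kHz, 150.9 kHz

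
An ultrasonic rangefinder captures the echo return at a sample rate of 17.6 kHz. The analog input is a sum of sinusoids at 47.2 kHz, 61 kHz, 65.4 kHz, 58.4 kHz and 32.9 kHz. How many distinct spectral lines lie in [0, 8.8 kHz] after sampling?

fs/2 = 8.8 kHz.
47.2 kHz mod fs = 12 kHz.
12 kHz > fs/2 = 8.8 kHz, folds to fs − 12 kHz = 5.6 kHz.
61 kHz mod fs = 8.2 kHz.
8.2 kHz ≤ fs/2 = 8.8 kHz, appears at 8.2 kHz.
65.4 kHz mod fs = 12.6 kHz.
12.6 kHz > fs/2 = 8.8 kHz, folds to fs − 12.6 kHz = 5 kHz.
58.4 kHz mod fs = 5.6 kHz.
5.6 kHz ≤ fs/2 = 8.8 kHz, appears at 5.6 kHz.
32.9 kHz mod fs = 15.3 kHz.
15.3 kHz > fs/2 = 8.8 kHz, folds to fs − 15.3 kHz = 2.3 kHz.
Distinct values: {2.3 kHz, 5 kHz, 5.6 kHz, 8.2 kHz} → 4.

4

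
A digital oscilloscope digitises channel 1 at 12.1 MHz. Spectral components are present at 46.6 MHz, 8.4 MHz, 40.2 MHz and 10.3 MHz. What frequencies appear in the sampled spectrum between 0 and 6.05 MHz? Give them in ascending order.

1.8 MHz, 3.7 MHz, 3.9 MHz

fs/2 = 6.05 MHz.
46.6 MHz mod fs = 10.3 MHz.
10.3 MHz > fs/2 = 6.05 MHz, folds to fs − 10.3 MHz = 1.8 MHz.
8.4 MHz > fs/2 = 6.05 MHz, folds to fs − 8.4 MHz = 3.7 MHz.
40.2 MHz mod fs = 3.9 MHz.
3.9 MHz ≤ fs/2 = 6.05 MHz, appears at 3.9 MHz.
10.3 MHz > fs/2 = 6.05 MHz, folds to fs − 10.3 MHz = 1.8 MHz.
Distinct values: {1.8 MHz, 3.7 MHz, 3.9 MHz}.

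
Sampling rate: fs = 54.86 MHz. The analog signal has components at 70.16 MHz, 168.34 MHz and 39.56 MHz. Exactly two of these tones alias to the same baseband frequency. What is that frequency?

15.3 MHz

fs/2 = 27.43 MHz.
70.16 MHz mod fs = 15.3 MHz.
15.3 MHz ≤ fs/2 = 27.43 MHz, appears at 15.3 MHz.
168.34 MHz mod fs = 3.76 MHz.
3.76 MHz ≤ fs/2 = 27.43 MHz, appears at 3.76 MHz.
39.56 MHz > fs/2 = 27.43 MHz, folds to fs − 39.56 MHz = 15.3 MHz.
39.56 MHz and 70.16 MHz both map to 15.3 MHz.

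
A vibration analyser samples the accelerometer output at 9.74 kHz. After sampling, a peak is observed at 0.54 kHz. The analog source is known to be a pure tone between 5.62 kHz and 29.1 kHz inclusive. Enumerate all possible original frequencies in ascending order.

Frequencies that alias to 0.54 kHz are k·fs ± 0.54 kHz for integer k ≥ 0.
k=0: 0.54 kHz.
k=1: 9.2 kHz, 10.28 kHz.
k=2: 18.94 kHz, 20.02 kHz.
k=3: 28.68 kHz, 29.76 kHz.
k=4: 38.42 kHz, 39.5 kHz.
Within [5.62 kHz, 29.1 kHz]: 9.2 kHz, 10.28 kHz, 18.94 kHz, 20.02 kHz, 28.68 kHz.

9.2 kHz, 10.28 kHz, 18.94 kHz, 20.02 kHz, 28.68 kHz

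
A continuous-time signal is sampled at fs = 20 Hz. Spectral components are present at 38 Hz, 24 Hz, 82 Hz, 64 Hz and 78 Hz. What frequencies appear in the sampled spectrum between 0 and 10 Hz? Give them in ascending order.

fs/2 = 10 Hz.
38 Hz mod fs = 18 Hz.
18 Hz > fs/2 = 10 Hz, folds to fs − 18 Hz = 2 Hz.
24 Hz mod fs = 4 Hz.
4 Hz ≤ fs/2 = 10 Hz, appears at 4 Hz.
82 Hz mod fs = 2 Hz.
2 Hz ≤ fs/2 = 10 Hz, appears at 2 Hz.
64 Hz mod fs = 4 Hz.
4 Hz ≤ fs/2 = 10 Hz, appears at 4 Hz.
78 Hz mod fs = 18 Hz.
18 Hz > fs/2 = 10 Hz, folds to fs − 18 Hz = 2 Hz.
Distinct values: {2 Hz, 4 Hz}.

2 Hz, 4 Hz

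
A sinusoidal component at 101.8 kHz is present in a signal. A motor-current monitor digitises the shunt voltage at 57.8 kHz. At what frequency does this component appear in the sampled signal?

13.8 kHz

101.8 kHz mod fs = 44 kHz.
44 kHz > fs/2 = 28.9 kHz, folds to fs − 44 kHz = 13.8 kHz.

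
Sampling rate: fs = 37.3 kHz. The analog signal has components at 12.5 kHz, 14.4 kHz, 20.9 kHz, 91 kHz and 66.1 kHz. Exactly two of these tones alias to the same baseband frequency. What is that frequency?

16.4 kHz

fs/2 = 18.65 kHz.
12.5 kHz ≤ fs/2 = 18.65 kHz, passes unchanged.
14.4 kHz ≤ fs/2 = 18.65 kHz, passes unchanged.
20.9 kHz > fs/2 = 18.65 kHz, folds to fs − 20.9 kHz = 16.4 kHz.
91 kHz mod fs = 16.4 kHz.
16.4 kHz ≤ fs/2 = 18.65 kHz, appears at 16.4 kHz.
66.1 kHz mod fs = 28.8 kHz.
28.8 kHz > fs/2 = 18.65 kHz, folds to fs − 28.8 kHz = 8.5 kHz.
20.9 kHz and 91 kHz both map to 16.4 kHz.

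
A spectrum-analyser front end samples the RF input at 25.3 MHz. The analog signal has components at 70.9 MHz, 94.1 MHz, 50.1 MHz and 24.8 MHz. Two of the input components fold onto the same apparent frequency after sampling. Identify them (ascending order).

24.8 MHz, 50.1 MHz

fs/2 = 12.65 MHz.
70.9 MHz mod fs = 20.3 MHz.
20.3 MHz > fs/2 = 12.65 MHz, folds to fs − 20.3 MHz = 5 MHz.
94.1 MHz mod fs = 18.2 MHz.
18.2 MHz > fs/2 = 12.65 MHz, folds to fs − 18.2 MHz = 7.1 MHz.
50.1 MHz mod fs = 24.8 MHz.
24.8 MHz > fs/2 = 12.65 MHz, folds to fs − 24.8 MHz = 0.5 MHz.
24.8 MHz > fs/2 = 12.65 MHz, folds to fs − 24.8 MHz = 0.5 MHz.
24.8 MHz and 50.1 MHz both map to 0.5 MHz.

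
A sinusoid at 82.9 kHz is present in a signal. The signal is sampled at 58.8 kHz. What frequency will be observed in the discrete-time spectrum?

24.1 kHz

82.9 kHz mod fs = 24.1 kHz.
24.1 kHz ≤ fs/2 = 29.4 kHz, appears at 24.1 kHz.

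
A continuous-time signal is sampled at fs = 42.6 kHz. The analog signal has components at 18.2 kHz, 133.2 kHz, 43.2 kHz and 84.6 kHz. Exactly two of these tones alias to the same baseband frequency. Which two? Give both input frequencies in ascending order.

fs/2 = 21.3 kHz.
18.2 kHz ≤ fs/2 = 21.3 kHz, passes unchanged.
133.2 kHz mod fs = 5.4 kHz.
5.4 kHz ≤ fs/2 = 21.3 kHz, appears at 5.4 kHz.
43.2 kHz mod fs = 0.6 kHz.
0.6 kHz ≤ fs/2 = 21.3 kHz, appears at 0.6 kHz.
84.6 kHz mod fs = 42 kHz.
42 kHz > fs/2 = 21.3 kHz, folds to fs − 42 kHz = 0.6 kHz.
43.2 kHz and 84.6 kHz both map to 0.6 kHz.

43.2 kHz, 84.6 kHz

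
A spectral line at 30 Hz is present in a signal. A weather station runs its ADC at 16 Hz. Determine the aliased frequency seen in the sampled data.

2 Hz

30 Hz mod fs = 14 Hz.
14 Hz > fs/2 = 8 Hz, folds to fs − 14 Hz = 2 Hz.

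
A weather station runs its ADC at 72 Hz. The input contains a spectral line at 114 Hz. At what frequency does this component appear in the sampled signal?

30 Hz

114 Hz mod fs = 42 Hz.
42 Hz > fs/2 = 36 Hz, folds to fs − 42 Hz = 30 Hz.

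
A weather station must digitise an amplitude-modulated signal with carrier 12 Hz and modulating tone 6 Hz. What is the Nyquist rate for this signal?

AM sidebands sit at fc ± fm = 6 Hz and 18 Hz.
Highest-frequency component: 18 Hz.
Nyquist rate = 2 × 18 Hz = 36 Hz.

36 Hz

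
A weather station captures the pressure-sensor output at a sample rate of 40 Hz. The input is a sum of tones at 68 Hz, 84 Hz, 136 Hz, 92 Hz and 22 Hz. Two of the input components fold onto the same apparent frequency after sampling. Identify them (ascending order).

68 Hz, 92 Hz

fs/2 = 20 Hz.
68 Hz mod fs = 28 Hz.
28 Hz > fs/2 = 20 Hz, folds to fs − 28 Hz = 12 Hz.
84 Hz mod fs = 4 Hz.
4 Hz ≤ fs/2 = 20 Hz, appears at 4 Hz.
136 Hz mod fs = 16 Hz.
16 Hz ≤ fs/2 = 20 Hz, appears at 16 Hz.
92 Hz mod fs = 12 Hz.
12 Hz ≤ fs/2 = 20 Hz, appears at 12 Hz.
22 Hz > fs/2 = 20 Hz, folds to fs − 22 Hz = 18 Hz.
68 Hz and 92 Hz both map to 12 Hz.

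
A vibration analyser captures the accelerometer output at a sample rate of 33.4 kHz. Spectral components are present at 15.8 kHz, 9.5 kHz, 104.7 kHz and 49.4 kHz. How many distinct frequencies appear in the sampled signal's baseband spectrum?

4

fs/2 = 16.7 kHz.
15.8 kHz ≤ fs/2 = 16.7 kHz, passes unchanged.
9.5 kHz ≤ fs/2 = 16.7 kHz, passes unchanged.
104.7 kHz mod fs = 4.5 kHz.
4.5 kHz ≤ fs/2 = 16.7 kHz, appears at 4.5 kHz.
49.4 kHz mod fs = 16 kHz.
16 kHz ≤ fs/2 = 16.7 kHz, appears at 16 kHz.
Distinct values: {4.5 kHz, 9.5 kHz, 15.8 kHz, 16 kHz} → 4.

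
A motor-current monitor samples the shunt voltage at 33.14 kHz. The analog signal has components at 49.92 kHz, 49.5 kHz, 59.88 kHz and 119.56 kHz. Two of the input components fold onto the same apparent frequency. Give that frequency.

fs/2 = 16.57 kHz.
49.92 kHz mod fs = 16.78 kHz.
16.78 kHz > fs/2 = 16.57 kHz, folds to fs − 16.78 kHz = 16.36 kHz.
49.5 kHz mod fs = 16.36 kHz.
16.36 kHz ≤ fs/2 = 16.57 kHz, appears at 16.36 kHz.
59.88 kHz mod fs = 26.74 kHz.
26.74 kHz > fs/2 = 16.57 kHz, folds to fs − 26.74 kHz = 6.4 kHz.
119.56 kHz mod fs = 20.14 kHz.
20.14 kHz > fs/2 = 16.57 kHz, folds to fs − 20.14 kHz = 13 kHz.
49.5 kHz and 49.92 kHz both map to 16.36 kHz.

16.36 kHz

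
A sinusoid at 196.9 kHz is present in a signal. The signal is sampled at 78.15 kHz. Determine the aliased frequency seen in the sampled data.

37.55 kHz

196.9 kHz mod fs = 40.6 kHz.
40.6 kHz > fs/2 = 39.075 kHz, folds to fs − 40.6 kHz = 37.55 kHz.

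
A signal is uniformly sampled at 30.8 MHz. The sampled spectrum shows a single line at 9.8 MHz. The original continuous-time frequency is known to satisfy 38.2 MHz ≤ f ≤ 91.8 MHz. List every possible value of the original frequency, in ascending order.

40.6 MHz, 51.8 MHz, 71.4 MHz, 82.6 MHz

Frequencies that alias to 9.8 MHz are k·fs ± 9.8 MHz for integer k ≥ 0.
k=0: 9.8 MHz.
k=1: 21 MHz, 40.6 MHz.
k=2: 51.8 MHz, 71.4 MHz.
k=3: 82.6 MHz, 102.2 MHz.
k=4: 113.4 MHz, 133 MHz.
Within [38.2 MHz, 91.8 MHz]: 40.6 MHz, 51.8 MHz, 71.4 MHz, 82.6 MHz.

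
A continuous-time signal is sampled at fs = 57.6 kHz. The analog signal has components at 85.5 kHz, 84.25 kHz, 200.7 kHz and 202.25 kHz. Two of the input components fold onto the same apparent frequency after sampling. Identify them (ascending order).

85.5 kHz, 200.7 kHz

fs/2 = 28.8 kHz.
85.5 kHz mod fs = 27.9 kHz.
27.9 kHz ≤ fs/2 = 28.8 kHz, appears at 27.9 kHz.
84.25 kHz mod fs = 26.65 kHz.
26.65 kHz ≤ fs/2 = 28.8 kHz, appears at 26.65 kHz.
200.7 kHz mod fs = 27.9 kHz.
27.9 kHz ≤ fs/2 = 28.8 kHz, appears at 27.9 kHz.
202.25 kHz mod fs = 29.45 kHz.
29.45 kHz > fs/2 = 28.8 kHz, folds to fs − 29.45 kHz = 28.15 kHz.
85.5 kHz and 200.7 kHz both map to 27.9 kHz.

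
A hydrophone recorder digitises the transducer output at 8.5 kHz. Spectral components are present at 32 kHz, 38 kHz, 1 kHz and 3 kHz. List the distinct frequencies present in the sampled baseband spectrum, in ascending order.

fs/2 = 4.25 kHz.
32 kHz mod fs = 6.5 kHz.
6.5 kHz > fs/2 = 4.25 kHz, folds to fs − 6.5 kHz = 2 kHz.
38 kHz mod fs = 4 kHz.
4 kHz ≤ fs/2 = 4.25 kHz, appears at 4 kHz.
1 kHz ≤ fs/2 = 4.25 kHz, passes unchanged.
3 kHz ≤ fs/2 = 4.25 kHz, passes unchanged.
Distinct values: {1 kHz, 2 kHz, 3 kHz, 4 kHz}.

1 kHz, 2 kHz, 3 kHz, 4 kHz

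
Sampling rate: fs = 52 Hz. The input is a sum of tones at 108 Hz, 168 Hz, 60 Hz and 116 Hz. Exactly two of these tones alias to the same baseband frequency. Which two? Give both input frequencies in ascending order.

fs/2 = 26 Hz.
108 Hz mod fs = 4 Hz.
4 Hz ≤ fs/2 = 26 Hz, appears at 4 Hz.
168 Hz mod fs = 12 Hz.
12 Hz ≤ fs/2 = 26 Hz, appears at 12 Hz.
60 Hz mod fs = 8 Hz.
8 Hz ≤ fs/2 = 26 Hz, appears at 8 Hz.
116 Hz mod fs = 12 Hz.
12 Hz ≤ fs/2 = 26 Hz, appears at 12 Hz.
116 Hz and 168 Hz both map to 12 Hz.

116 Hz, 168 Hz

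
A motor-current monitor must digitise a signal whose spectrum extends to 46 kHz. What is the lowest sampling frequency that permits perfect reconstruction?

92 kHz

Nyquist rate = 2 × 46 kHz = 92 kHz.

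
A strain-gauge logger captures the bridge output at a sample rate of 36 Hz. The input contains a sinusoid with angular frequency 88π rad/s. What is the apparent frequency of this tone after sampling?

8 Hz

ω = 88π rad/s → f = ω/(2π) = 44 Hz.
44 Hz mod fs = 8 Hz.
8 Hz ≤ fs/2 = 18 Hz, appears at 8 Hz.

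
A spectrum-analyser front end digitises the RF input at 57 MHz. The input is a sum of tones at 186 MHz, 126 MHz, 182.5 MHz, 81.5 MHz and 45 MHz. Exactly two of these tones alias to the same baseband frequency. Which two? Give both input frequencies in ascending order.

45 MHz, 126 MHz

fs/2 = 28.5 MHz.
186 MHz mod fs = 15 MHz.
15 MHz ≤ fs/2 = 28.5 MHz, appears at 15 MHz.
126 MHz mod fs = 12 MHz.
12 MHz ≤ fs/2 = 28.5 MHz, appears at 12 MHz.
182.5 MHz mod fs = 11.5 MHz.
11.5 MHz ≤ fs/2 = 28.5 MHz, appears at 11.5 MHz.
81.5 MHz mod fs = 24.5 MHz.
24.5 MHz ≤ fs/2 = 28.5 MHz, appears at 24.5 MHz.
45 MHz > fs/2 = 28.5 MHz, folds to fs − 45 MHz = 12 MHz.
45 MHz and 126 MHz both map to 12 MHz.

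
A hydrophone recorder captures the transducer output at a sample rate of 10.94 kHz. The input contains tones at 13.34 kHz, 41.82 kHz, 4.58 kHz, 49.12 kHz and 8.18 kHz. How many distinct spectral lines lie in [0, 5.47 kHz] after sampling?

5

fs/2 = 5.47 kHz.
13.34 kHz mod fs = 2.4 kHz.
2.4 kHz ≤ fs/2 = 5.47 kHz, appears at 2.4 kHz.
41.82 kHz mod fs = 9 kHz.
9 kHz > fs/2 = 5.47 kHz, folds to fs − 9 kHz = 1.94 kHz.
4.58 kHz ≤ fs/2 = 5.47 kHz, passes unchanged.
49.12 kHz mod fs = 5.36 kHz.
5.36 kHz ≤ fs/2 = 5.47 kHz, appears at 5.36 kHz.
8.18 kHz > fs/2 = 5.47 kHz, folds to fs − 8.18 kHz = 2.76 kHz.
Distinct values: {1.94 kHz, 2.4 kHz, 2.76 kHz, 4.58 kHz, 5.36 kHz} → 5.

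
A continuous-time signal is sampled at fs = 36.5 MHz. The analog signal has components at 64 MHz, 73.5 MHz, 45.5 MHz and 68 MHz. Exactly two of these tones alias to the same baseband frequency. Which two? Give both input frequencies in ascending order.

fs/2 = 18.25 MHz.
64 MHz mod fs = 27.5 MHz.
27.5 MHz > fs/2 = 18.25 MHz, folds to fs − 27.5 MHz = 9 MHz.
73.5 MHz mod fs = 0.5 MHz.
0.5 MHz ≤ fs/2 = 18.25 MHz, appears at 0.5 MHz.
45.5 MHz mod fs = 9 MHz.
9 MHz ≤ fs/2 = 18.25 MHz, appears at 9 MHz.
68 MHz mod fs = 31.5 MHz.
31.5 MHz > fs/2 = 18.25 MHz, folds to fs − 31.5 MHz = 5 MHz.
45.5 MHz and 64 MHz both map to 9 MHz.

45.5 MHz, 64 MHz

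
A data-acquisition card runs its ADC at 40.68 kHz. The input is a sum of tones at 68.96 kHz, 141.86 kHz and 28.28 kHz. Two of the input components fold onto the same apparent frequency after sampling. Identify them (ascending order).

28.28 kHz, 68.96 kHz

fs/2 = 20.34 kHz.
68.96 kHz mod fs = 28.28 kHz.
28.28 kHz > fs/2 = 20.34 kHz, folds to fs − 28.28 kHz = 12.4 kHz.
141.86 kHz mod fs = 19.82 kHz.
19.82 kHz ≤ fs/2 = 20.34 kHz, appears at 19.82 kHz.
28.28 kHz > fs/2 = 20.34 kHz, folds to fs − 28.28 kHz = 12.4 kHz.
28.28 kHz and 68.96 kHz both map to 12.4 kHz.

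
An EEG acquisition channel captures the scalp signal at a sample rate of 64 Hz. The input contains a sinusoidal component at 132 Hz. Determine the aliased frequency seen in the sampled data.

4 Hz

132 Hz mod fs = 4 Hz.
4 Hz ≤ fs/2 = 32 Hz, appears at 4 Hz.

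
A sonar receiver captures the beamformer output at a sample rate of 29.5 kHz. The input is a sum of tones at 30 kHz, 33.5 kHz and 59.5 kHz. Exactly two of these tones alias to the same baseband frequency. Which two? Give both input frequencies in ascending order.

fs/2 = 14.75 kHz.
30 kHz mod fs = 0.5 kHz.
0.5 kHz ≤ fs/2 = 14.75 kHz, appears at 0.5 kHz.
33.5 kHz mod fs = 4 kHz.
4 kHz ≤ fs/2 = 14.75 kHz, appears at 4 kHz.
59.5 kHz mod fs = 0.5 kHz.
0.5 kHz ≤ fs/2 = 14.75 kHz, appears at 0.5 kHz.
30 kHz and 59.5 kHz both map to 0.5 kHz.

30 kHz, 59.5 kHz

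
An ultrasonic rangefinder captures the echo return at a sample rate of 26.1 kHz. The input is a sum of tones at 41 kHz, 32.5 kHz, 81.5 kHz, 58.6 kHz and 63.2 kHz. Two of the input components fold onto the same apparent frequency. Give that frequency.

fs/2 = 13.05 kHz.
41 kHz mod fs = 14.9 kHz.
14.9 kHz > fs/2 = 13.05 kHz, folds to fs − 14.9 kHz = 11.2 kHz.
32.5 kHz mod fs = 6.4 kHz.
6.4 kHz ≤ fs/2 = 13.05 kHz, appears at 6.4 kHz.
81.5 kHz mod fs = 3.2 kHz.
3.2 kHz ≤ fs/2 = 13.05 kHz, appears at 3.2 kHz.
58.6 kHz mod fs = 6.4 kHz.
6.4 kHz ≤ fs/2 = 13.05 kHz, appears at 6.4 kHz.
63.2 kHz mod fs = 11 kHz.
11 kHz ≤ fs/2 = 13.05 kHz, appears at 11 kHz.
32.5 kHz and 58.6 kHz both map to 6.4 kHz.

6.4 kHz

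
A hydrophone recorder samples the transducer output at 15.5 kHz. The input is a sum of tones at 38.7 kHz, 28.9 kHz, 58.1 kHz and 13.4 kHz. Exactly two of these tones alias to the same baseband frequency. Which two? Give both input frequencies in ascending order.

13.4 kHz, 28.9 kHz

fs/2 = 7.75 kHz.
38.7 kHz mod fs = 7.7 kHz.
7.7 kHz ≤ fs/2 = 7.75 kHz, appears at 7.7 kHz.
28.9 kHz mod fs = 13.4 kHz.
13.4 kHz > fs/2 = 7.75 kHz, folds to fs − 13.4 kHz = 2.1 kHz.
58.1 kHz mod fs = 11.6 kHz.
11.6 kHz > fs/2 = 7.75 kHz, folds to fs − 11.6 kHz = 3.9 kHz.
13.4 kHz > fs/2 = 7.75 kHz, folds to fs − 13.4 kHz = 2.1 kHz.
13.4 kHz and 28.9 kHz both map to 2.1 kHz.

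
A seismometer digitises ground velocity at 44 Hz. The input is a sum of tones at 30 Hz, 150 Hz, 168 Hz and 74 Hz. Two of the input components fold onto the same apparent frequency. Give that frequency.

fs/2 = 22 Hz.
30 Hz > fs/2 = 22 Hz, folds to fs − 30 Hz = 14 Hz.
150 Hz mod fs = 18 Hz.
18 Hz ≤ fs/2 = 22 Hz, appears at 18 Hz.
168 Hz mod fs = 36 Hz.
36 Hz > fs/2 = 22 Hz, folds to fs − 36 Hz = 8 Hz.
74 Hz mod fs = 30 Hz.
30 Hz > fs/2 = 22 Hz, folds to fs − 30 Hz = 14 Hz.
30 Hz and 74 Hz both map to 14 Hz.

14 Hz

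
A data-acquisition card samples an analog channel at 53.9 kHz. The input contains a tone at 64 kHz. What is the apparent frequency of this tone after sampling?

10.1 kHz

64 kHz mod fs = 10.1 kHz.
10.1 kHz ≤ fs/2 = 26.95 kHz, appears at 10.1 kHz.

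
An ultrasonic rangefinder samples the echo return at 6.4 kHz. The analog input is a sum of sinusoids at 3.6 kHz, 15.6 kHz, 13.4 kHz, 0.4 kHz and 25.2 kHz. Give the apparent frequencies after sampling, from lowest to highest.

0.4 kHz, 0.6 kHz, 2.8 kHz

fs/2 = 3.2 kHz.
3.6 kHz > fs/2 = 3.2 kHz, folds to fs − 3.6 kHz = 2.8 kHz.
15.6 kHz mod fs = 2.8 kHz.
2.8 kHz ≤ fs/2 = 3.2 kHz, appears at 2.8 kHz.
13.4 kHz mod fs = 0.6 kHz.
0.6 kHz ≤ fs/2 = 3.2 kHz, appears at 0.6 kHz.
0.4 kHz ≤ fs/2 = 3.2 kHz, passes unchanged.
25.2 kHz mod fs = 6 kHz.
6 kHz > fs/2 = 3.2 kHz, folds to fs − 6 kHz = 0.4 kHz.
Distinct values: {0.4 kHz, 0.6 kHz, 2.8 kHz}.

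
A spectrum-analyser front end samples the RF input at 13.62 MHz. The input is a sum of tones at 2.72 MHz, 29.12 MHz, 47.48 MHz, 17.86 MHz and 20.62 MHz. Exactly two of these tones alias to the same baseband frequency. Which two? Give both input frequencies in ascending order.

fs/2 = 6.81 MHz.
2.72 MHz ≤ fs/2 = 6.81 MHz, passes unchanged.
29.12 MHz mod fs = 1.88 MHz.
1.88 MHz ≤ fs/2 = 6.81 MHz, appears at 1.88 MHz.
47.48 MHz mod fs = 6.62 MHz.
6.62 MHz ≤ fs/2 = 6.81 MHz, appears at 6.62 MHz.
17.86 MHz mod fs = 4.24 MHz.
4.24 MHz ≤ fs/2 = 6.81 MHz, appears at 4.24 MHz.
20.62 MHz mod fs = 7 MHz.
7 MHz > fs/2 = 6.81 MHz, folds to fs − 7 MHz = 6.62 MHz.
20.62 MHz and 47.48 MHz both map to 6.62 MHz.

20.62 MHz, 47.48 MHz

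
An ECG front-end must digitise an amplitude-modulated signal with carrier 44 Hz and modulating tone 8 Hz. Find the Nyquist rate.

AM sidebands sit at fc ± fm = 36 Hz and 52 Hz.
Highest-frequency component: 52 Hz.
Nyquist rate = 2 × 52 Hz = 104 Hz.

104 Hz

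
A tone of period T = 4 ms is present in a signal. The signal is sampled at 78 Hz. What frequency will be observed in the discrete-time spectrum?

T = 4 ms → f = 1/T = 250 Hz.
250 Hz mod fs = 16 Hz.
16 Hz ≤ fs/2 = 39 Hz, appears at 16 Hz.

16 Hz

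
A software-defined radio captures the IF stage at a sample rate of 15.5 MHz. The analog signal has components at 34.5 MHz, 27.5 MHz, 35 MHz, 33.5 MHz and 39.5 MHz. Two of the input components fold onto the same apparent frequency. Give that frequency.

3.5 MHz

fs/2 = 7.75 MHz.
34.5 MHz mod fs = 3.5 MHz.
3.5 MHz ≤ fs/2 = 7.75 MHz, appears at 3.5 MHz.
27.5 MHz mod fs = 12 MHz.
12 MHz > fs/2 = 7.75 MHz, folds to fs − 12 MHz = 3.5 MHz.
35 MHz mod fs = 4 MHz.
4 MHz ≤ fs/2 = 7.75 MHz, appears at 4 MHz.
33.5 MHz mod fs = 2.5 MHz.
2.5 MHz ≤ fs/2 = 7.75 MHz, appears at 2.5 MHz.
39.5 MHz mod fs = 8.5 MHz.
8.5 MHz > fs/2 = 7.75 MHz, folds to fs − 8.5 MHz = 7 MHz.
27.5 MHz and 34.5 MHz both map to 3.5 MHz.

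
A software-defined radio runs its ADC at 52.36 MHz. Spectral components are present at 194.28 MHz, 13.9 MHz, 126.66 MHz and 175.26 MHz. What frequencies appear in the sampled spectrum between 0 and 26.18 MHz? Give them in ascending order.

fs/2 = 26.18 MHz.
194.28 MHz mod fs = 37.2 MHz.
37.2 MHz > fs/2 = 26.18 MHz, folds to fs − 37.2 MHz = 15.16 MHz.
13.9 MHz ≤ fs/2 = 26.18 MHz, passes unchanged.
126.66 MHz mod fs = 21.94 MHz.
21.94 MHz ≤ fs/2 = 26.18 MHz, appears at 21.94 MHz.
175.26 MHz mod fs = 18.18 MHz.
18.18 MHz ≤ fs/2 = 26.18 MHz, appears at 18.18 MHz.
Distinct values: {13.9 MHz, 15.16 MHz, 18.18 MHz, 21.94 MHz}.

13.9 MHz, 15.16 MHz, 18.18 MHz, 21.94 MHz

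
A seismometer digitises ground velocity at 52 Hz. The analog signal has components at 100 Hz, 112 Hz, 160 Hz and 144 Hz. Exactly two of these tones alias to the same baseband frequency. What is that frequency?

4 Hz

fs/2 = 26 Hz.
100 Hz mod fs = 48 Hz.
48 Hz > fs/2 = 26 Hz, folds to fs − 48 Hz = 4 Hz.
112 Hz mod fs = 8 Hz.
8 Hz ≤ fs/2 = 26 Hz, appears at 8 Hz.
160 Hz mod fs = 4 Hz.
4 Hz ≤ fs/2 = 26 Hz, appears at 4 Hz.
144 Hz mod fs = 40 Hz.
40 Hz > fs/2 = 26 Hz, folds to fs − 40 Hz = 12 Hz.
100 Hz and 160 Hz both map to 4 Hz.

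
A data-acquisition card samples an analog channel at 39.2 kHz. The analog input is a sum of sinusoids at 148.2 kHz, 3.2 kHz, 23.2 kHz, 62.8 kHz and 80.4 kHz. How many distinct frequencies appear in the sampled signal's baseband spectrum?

fs/2 = 19.6 kHz.
148.2 kHz mod fs = 30.6 kHz.
30.6 kHz > fs/2 = 19.6 kHz, folds to fs − 30.6 kHz = 8.6 kHz.
3.2 kHz ≤ fs/2 = 19.6 kHz, passes unchanged.
23.2 kHz > fs/2 = 19.6 kHz, folds to fs − 23.2 kHz = 16 kHz.
62.8 kHz mod fs = 23.6 kHz.
23.6 kHz > fs/2 = 19.6 kHz, folds to fs − 23.6 kHz = 15.6 kHz.
80.4 kHz mod fs = 2 kHz.
2 kHz ≤ fs/2 = 19.6 kHz, appears at 2 kHz.
Distinct values: {2 kHz, 3.2 kHz, 8.6 kHz, 15.6 kHz, 16 kHz} → 5.

5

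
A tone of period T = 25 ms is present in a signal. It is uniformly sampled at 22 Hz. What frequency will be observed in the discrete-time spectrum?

T = 25 ms → f = 1/T = 40 Hz.
40 Hz mod fs = 18 Hz.
18 Hz > fs/2 = 11 Hz, folds to fs − 18 Hz = 4 Hz.

4 Hz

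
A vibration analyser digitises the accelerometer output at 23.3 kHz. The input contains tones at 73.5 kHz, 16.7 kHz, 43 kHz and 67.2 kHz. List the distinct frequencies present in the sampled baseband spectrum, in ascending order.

2.7 kHz, 3.6 kHz, 6.6 kHz

fs/2 = 11.65 kHz.
73.5 kHz mod fs = 3.6 kHz.
3.6 kHz ≤ fs/2 = 11.65 kHz, appears at 3.6 kHz.
16.7 kHz > fs/2 = 11.65 kHz, folds to fs − 16.7 kHz = 6.6 kHz.
43 kHz mod fs = 19.7 kHz.
19.7 kHz > fs/2 = 11.65 kHz, folds to fs − 19.7 kHz = 3.6 kHz.
67.2 kHz mod fs = 20.6 kHz.
20.6 kHz > fs/2 = 11.65 kHz, folds to fs − 20.6 kHz = 2.7 kHz.
Distinct values: {2.7 kHz, 3.6 kHz, 6.6 kHz}.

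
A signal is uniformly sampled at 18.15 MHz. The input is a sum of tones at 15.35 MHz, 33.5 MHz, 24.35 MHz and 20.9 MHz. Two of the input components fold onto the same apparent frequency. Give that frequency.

fs/2 = 9.075 MHz.
15.35 MHz > fs/2 = 9.075 MHz, folds to fs − 15.35 MHz = 2.8 MHz.
33.5 MHz mod fs = 15.35 MHz.
15.35 MHz > fs/2 = 9.075 MHz, folds to fs − 15.35 MHz = 2.8 MHz.
24.35 MHz mod fs = 6.2 MHz.
6.2 MHz ≤ fs/2 = 9.075 MHz, appears at 6.2 MHz.
20.9 MHz mod fs = 2.75 MHz.
2.75 MHz ≤ fs/2 = 9.075 MHz, appears at 2.75 MHz.
15.35 MHz and 33.5 MHz both map to 2.8 MHz.

2.8 MHz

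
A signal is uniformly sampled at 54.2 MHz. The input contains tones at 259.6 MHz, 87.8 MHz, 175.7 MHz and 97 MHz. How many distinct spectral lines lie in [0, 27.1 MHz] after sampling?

3

fs/2 = 27.1 MHz.
259.6 MHz mod fs = 42.8 MHz.
42.8 MHz > fs/2 = 27.1 MHz, folds to fs − 42.8 MHz = 11.4 MHz.
87.8 MHz mod fs = 33.6 MHz.
33.6 MHz > fs/2 = 27.1 MHz, folds to fs − 33.6 MHz = 20.6 MHz.
175.7 MHz mod fs = 13.1 MHz.
13.1 MHz ≤ fs/2 = 27.1 MHz, appears at 13.1 MHz.
97 MHz mod fs = 42.8 MHz.
42.8 MHz > fs/2 = 27.1 MHz, folds to fs − 42.8 MHz = 11.4 MHz.
Distinct values: {11.4 MHz, 13.1 MHz, 20.6 MHz} → 3.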